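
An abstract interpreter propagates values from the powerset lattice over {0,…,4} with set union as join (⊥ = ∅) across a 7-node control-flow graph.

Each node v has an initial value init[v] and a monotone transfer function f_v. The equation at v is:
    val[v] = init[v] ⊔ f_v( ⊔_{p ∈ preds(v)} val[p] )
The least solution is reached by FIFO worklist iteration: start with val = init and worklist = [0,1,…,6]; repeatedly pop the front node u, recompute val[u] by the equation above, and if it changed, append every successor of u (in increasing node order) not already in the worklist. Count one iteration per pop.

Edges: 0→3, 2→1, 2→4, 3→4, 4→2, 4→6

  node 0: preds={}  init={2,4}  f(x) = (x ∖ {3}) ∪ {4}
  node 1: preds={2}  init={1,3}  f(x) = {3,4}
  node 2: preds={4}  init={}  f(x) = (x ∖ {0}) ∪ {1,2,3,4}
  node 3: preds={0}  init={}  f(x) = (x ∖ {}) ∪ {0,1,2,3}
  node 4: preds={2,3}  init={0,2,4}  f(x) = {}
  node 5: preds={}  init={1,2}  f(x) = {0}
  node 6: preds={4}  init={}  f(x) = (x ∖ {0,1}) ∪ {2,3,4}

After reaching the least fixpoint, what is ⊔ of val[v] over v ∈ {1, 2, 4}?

{0,1,2,3,4}

Iteration log — 8 steps:
  step 1. node 0  ⊔preds={}  new={2,4}  stable
  step 2. node 1  ⊔preds={}  new={1,3,4}  old={1,3}  +wl: 
  step 3. node 2  ⊔preds={0,2,4}  new={1,2,3,4}  old={}  +wl: 1
  step 4. node 3  ⊔preds={2,4}  new={0,1,2,3,4}  old={}  +wl: 
  step 5. node 4  ⊔preds={0,1,2,3,4}  new={0,2,4}  stable
  step 6. node 5  ⊔preds={}  new={0,1,2}  old={1,2}  +wl: 
  step 7. node 6  ⊔preds={0,2,4}  new={2,3,4}  old={}  +wl: 
  step 8. node 1  ⊔preds={1,2,3,4}  new={1,3,4}  stable

Least fixpoint reached:
  node 0: {2,4}
  node 1: {1,3,4}
  node 2: {1,2,3,4}
  node 3: {0,1,2,3,4}
  node 4: {0,2,4}
  node 5: {0,1,2}
  node 6: {2,3,4}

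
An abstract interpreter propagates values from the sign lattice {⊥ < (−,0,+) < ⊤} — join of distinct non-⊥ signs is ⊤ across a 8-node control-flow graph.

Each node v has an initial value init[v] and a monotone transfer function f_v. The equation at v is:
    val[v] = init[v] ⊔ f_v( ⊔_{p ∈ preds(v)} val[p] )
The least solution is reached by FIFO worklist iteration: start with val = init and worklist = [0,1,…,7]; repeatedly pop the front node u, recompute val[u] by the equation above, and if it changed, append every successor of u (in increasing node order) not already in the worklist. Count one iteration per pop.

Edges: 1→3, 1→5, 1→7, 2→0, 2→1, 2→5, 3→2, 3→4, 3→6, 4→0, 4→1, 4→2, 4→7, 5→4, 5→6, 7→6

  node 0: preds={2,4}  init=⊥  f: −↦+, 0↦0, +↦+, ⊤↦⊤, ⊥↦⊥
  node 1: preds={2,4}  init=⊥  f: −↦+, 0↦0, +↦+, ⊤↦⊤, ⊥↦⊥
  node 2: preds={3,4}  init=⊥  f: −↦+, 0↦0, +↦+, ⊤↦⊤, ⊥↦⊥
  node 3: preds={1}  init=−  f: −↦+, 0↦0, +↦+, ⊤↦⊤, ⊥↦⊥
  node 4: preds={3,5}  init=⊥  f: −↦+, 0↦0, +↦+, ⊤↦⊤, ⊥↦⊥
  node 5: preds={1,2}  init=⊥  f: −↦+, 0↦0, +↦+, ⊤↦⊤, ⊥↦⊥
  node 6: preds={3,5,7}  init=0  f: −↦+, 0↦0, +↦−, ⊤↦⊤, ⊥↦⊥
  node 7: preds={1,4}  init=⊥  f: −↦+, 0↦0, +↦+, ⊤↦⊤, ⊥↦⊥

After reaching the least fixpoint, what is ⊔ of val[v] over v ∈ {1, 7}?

⊤

Trace (24 dequeues):
  [1] u=0 | in ⊥ | out ⊥ | ==
  [2] u=1 | in ⊥ | out ⊥ | ==
  [3] u=2 | in − | out + | prev ⊥ | push {0,1}
  [4] u=3 | in ⊥ | out − | ==
  [5] u=4 | in − | out + | prev ⊥ | push {2}
  [6] u=5 | in + | out + | prev ⊥ | push {4}
  [7] u=6 | in ⊤ | out ⊤ | prev 0 | push {}
  [8] u=7 | in + | out + | prev ⊥ | push {6}
  [9] u=0 | in + | out + | prev ⊥ | push {}
  [10] u=1 | in + | out + | prev ⊥ | push {3,5,7}
  [11] u=2 | in ⊤ | out ⊤ | prev + | push {0,1}
  [12] u=4 | in ⊤ | out ⊤ | prev + | push {2}
  [13] u=6 | in ⊤ | out ⊤ | ==
  [14] u=3 | in + | out ⊤ | prev − | push {4,6}
  [15] u=5 | in ⊤ | out ⊤ | prev + | push {}
  [16] u=7 | in ⊤ | out ⊤ | prev + | push {}
  [17] u=0 | in ⊤ | out ⊤ | prev + | push {}
  [18] u=1 | in ⊤ | out ⊤ | prev + | push {3,5,7}
  [19] u=2 | in ⊤ | out ⊤ | ==
  [20] u=4 | in ⊤ | out ⊤ | ==
  [21] u=6 | in ⊤ | out ⊤ | ==
  [22] u=3 | in ⊤ | out ⊤ | ==
  [23] u=5 | in ⊤ | out ⊤ | ==
  [24] u=7 | in ⊤ | out ⊤ | ==

Converged values:
  [0] ⊤
  [1] ⊤
  [2] ⊤
  [3] ⊤
  [4] ⊤
  [5] ⊤
  [6] ⊤
  [7] ⊤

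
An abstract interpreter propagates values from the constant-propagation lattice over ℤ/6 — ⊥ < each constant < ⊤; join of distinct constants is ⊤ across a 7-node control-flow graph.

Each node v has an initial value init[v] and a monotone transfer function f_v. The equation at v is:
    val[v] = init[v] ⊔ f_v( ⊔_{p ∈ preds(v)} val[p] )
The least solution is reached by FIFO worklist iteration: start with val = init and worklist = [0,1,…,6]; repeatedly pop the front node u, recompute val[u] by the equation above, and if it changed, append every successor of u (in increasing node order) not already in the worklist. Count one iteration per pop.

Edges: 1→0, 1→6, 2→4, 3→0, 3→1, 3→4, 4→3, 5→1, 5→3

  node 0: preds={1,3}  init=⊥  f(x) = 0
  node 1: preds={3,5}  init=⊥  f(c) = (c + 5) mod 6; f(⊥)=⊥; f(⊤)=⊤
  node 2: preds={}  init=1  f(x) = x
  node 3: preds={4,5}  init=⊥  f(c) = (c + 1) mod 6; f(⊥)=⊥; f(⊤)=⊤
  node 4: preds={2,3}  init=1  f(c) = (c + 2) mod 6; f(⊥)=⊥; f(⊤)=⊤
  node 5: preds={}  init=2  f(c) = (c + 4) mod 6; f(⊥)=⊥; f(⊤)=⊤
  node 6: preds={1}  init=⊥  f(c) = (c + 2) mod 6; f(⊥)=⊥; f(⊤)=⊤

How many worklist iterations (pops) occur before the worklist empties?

Iteration log — 12 steps:
  step 1. node 0  ⊔preds=⊥  new=0  old=⊥  +wl: 
  step 2. node 1  ⊔preds=2  new=1  old=⊥  +wl: 0
  step 3. node 2  ⊔preds=⊥  new=1  stable
  step 4. node 3  ⊔preds=⊤  new=⊤  old=⊥  +wl: 1
  step 5. node 4  ⊔preds=⊤  new=⊤  old=1  +wl: 3
  step 6. node 5  ⊔preds=⊥  new=2  stable
  step 7. node 6  ⊔preds=1  new=3  old=⊥  +wl: 
  step 8. node 0  ⊔preds=⊤  new=0  stable
  step 9. node 1  ⊔preds=⊤  new=⊤  old=1  +wl: 0,6
  step 10. node 3  ⊔preds=⊤  new=⊤  stable
  step 11. node 0  ⊔preds=⊤  new=0  stable
  step 12. node 6  ⊔preds=⊤  new=⊤  old=3  +wl: 

Least fixpoint reached:
  node 0: 0
  node 1: ⊤
  node 2: 1
  node 3: ⊤
  node 4: ⊤
  node 5: 2
  node 6: ⊤

12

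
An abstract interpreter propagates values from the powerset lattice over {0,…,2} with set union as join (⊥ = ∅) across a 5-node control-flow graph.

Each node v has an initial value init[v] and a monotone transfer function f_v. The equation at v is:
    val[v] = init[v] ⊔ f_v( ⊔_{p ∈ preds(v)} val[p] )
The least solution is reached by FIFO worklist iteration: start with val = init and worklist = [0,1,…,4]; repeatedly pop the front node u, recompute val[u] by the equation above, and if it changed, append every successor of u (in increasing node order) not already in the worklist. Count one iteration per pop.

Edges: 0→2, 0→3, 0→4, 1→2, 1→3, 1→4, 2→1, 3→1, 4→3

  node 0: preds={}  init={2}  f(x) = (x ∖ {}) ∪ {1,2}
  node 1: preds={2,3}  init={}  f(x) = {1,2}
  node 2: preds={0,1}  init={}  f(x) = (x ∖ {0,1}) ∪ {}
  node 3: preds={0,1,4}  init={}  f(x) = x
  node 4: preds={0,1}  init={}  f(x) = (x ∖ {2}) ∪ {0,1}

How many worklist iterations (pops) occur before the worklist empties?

Worklist (8 pops):
  #1 pop 0: in={} → {1,2} (was {2}); enqueue []
  #2 pop 1: in={} → {1,2} (was {}); enqueue []
  #3 pop 2: in={1,2} → {2} (was {}); enqueue [1]
  #4 pop 3: in={1,2} → {1,2} (was {}); enqueue []
  #5 pop 4: in={1,2} → {0,1} (was {}); enqueue [3]
  #6 pop 1: in={1,2} → {1,2} (no change)
  #7 pop 3: in={0,1,2} → {0,1,2} (was {1,2}); enqueue [1]
  #8 pop 1: in={0,1,2} → {1,2} (no change)

Fixpoint:
  val[0] = {1,2}
  val[1] = {1,2}
  val[2] = {2}
  val[3] = {0,1,2}
  val[4] = {0,1}

8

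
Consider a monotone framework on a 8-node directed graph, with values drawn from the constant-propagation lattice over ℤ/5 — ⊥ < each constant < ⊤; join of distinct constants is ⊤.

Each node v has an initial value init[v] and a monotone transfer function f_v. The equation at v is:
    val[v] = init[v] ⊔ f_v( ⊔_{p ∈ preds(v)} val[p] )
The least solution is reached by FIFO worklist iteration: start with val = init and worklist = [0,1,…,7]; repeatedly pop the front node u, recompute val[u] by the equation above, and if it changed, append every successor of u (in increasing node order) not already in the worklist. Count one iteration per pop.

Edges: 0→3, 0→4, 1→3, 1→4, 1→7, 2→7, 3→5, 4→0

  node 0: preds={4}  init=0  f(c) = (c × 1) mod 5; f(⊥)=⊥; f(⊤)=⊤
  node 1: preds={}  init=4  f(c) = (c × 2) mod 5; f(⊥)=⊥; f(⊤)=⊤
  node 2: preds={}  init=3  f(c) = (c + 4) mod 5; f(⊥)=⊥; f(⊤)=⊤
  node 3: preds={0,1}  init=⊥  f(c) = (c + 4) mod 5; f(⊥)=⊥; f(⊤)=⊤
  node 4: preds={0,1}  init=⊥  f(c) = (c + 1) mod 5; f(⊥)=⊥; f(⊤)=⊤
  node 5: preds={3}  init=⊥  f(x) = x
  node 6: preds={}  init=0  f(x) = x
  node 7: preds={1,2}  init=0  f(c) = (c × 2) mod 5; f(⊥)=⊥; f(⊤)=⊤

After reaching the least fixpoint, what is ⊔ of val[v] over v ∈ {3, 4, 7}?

Iteration log — 11 steps:
  step 1. node 0  ⊔preds=⊥  new=0  stable
  step 2. node 1  ⊔preds=⊥  new=4  stable
  step 3. node 2  ⊔preds=⊥  new=3  stable
  step 4. node 3  ⊔preds=⊤  new=⊤  old=⊥  +wl: 
  step 5. node 4  ⊔preds=⊤  new=⊤  old=⊥  +wl: 0
  step 6. node 5  ⊔preds=⊤  new=⊤  old=⊥  +wl: 
  step 7. node 6  ⊔preds=⊥  new=0  stable
  step 8. node 7  ⊔preds=⊤  new=⊤  old=0  +wl: 
  step 9. node 0  ⊔preds=⊤  new=⊤  old=0  +wl: 3,4
  step 10. node 3  ⊔preds=⊤  new=⊤  stable
  step 11. node 4  ⊔preds=⊤  new=⊤  stable

Least fixpoint reached:
  node 0: ⊤
  node 1: 4
  node 2: 3
  node 3: ⊤
  node 4: ⊤
  node 5: ⊤
  node 6: 0
  node 7: ⊤

⊤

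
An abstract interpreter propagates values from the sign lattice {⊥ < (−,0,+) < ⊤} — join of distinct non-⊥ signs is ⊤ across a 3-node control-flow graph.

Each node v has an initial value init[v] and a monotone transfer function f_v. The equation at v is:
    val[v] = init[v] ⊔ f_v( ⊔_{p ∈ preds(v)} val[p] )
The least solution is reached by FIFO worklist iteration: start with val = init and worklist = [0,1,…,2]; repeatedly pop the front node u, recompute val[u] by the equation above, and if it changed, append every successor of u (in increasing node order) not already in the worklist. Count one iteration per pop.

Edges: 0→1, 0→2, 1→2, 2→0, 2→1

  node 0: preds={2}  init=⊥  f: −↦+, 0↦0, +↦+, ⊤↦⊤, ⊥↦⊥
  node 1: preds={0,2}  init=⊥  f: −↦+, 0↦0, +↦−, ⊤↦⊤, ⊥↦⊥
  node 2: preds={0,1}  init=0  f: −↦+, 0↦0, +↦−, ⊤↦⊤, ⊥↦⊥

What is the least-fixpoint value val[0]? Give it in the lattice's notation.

0

Iteration log — 3 steps:
  step 1. node 0  ⊔preds=0  new=0  old=⊥  +wl: 
  step 2. node 1  ⊔preds=0  new=0  old=⊥  +wl: 
  step 3. node 2  ⊔preds=0  new=0  stable

Least fixpoint reached:
  node 0: 0
  node 1: 0
  node 2: 0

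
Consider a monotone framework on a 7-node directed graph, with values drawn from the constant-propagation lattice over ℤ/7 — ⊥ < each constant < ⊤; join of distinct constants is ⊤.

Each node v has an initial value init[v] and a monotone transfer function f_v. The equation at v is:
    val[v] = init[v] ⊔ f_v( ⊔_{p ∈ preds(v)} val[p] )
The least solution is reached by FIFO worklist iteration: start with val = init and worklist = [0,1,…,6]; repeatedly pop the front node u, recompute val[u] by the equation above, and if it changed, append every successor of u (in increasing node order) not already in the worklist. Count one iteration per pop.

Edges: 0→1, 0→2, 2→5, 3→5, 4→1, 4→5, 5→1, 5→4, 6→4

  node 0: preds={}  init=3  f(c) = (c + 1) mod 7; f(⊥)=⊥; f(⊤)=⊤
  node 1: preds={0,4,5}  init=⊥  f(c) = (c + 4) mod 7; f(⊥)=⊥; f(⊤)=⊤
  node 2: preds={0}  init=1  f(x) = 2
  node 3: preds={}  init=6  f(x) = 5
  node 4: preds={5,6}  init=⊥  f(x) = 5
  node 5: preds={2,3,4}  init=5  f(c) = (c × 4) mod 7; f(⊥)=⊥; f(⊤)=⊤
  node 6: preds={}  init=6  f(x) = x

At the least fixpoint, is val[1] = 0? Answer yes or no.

Iteration log — 9 steps:
  step 1. node 0  ⊔preds=⊥  new=3  stable
  step 2. node 1  ⊔preds=⊤  new=⊤  old=⊥  +wl: 
  step 3. node 2  ⊔preds=3  new=⊤  old=1  +wl: 
  step 4. node 3  ⊔preds=⊥  new=⊤  old=6  +wl: 
  step 5. node 4  ⊔preds=⊤  new=5  old=⊥  +wl: 1
  step 6. node 5  ⊔preds=⊤  new=⊤  old=5  +wl: 4
  step 7. node 6  ⊔preds=⊥  new=6  stable
  step 8. node 1  ⊔preds=⊤  new=⊤  stable
  step 9. node 4  ⊔preds=⊤  new=5  stable

Least fixpoint reached:
  node 0: 3
  node 1: ⊤
  node 2: ⊤
  node 3: ⊤
  node 4: 5
  node 5: ⊤
  node 6: 6

no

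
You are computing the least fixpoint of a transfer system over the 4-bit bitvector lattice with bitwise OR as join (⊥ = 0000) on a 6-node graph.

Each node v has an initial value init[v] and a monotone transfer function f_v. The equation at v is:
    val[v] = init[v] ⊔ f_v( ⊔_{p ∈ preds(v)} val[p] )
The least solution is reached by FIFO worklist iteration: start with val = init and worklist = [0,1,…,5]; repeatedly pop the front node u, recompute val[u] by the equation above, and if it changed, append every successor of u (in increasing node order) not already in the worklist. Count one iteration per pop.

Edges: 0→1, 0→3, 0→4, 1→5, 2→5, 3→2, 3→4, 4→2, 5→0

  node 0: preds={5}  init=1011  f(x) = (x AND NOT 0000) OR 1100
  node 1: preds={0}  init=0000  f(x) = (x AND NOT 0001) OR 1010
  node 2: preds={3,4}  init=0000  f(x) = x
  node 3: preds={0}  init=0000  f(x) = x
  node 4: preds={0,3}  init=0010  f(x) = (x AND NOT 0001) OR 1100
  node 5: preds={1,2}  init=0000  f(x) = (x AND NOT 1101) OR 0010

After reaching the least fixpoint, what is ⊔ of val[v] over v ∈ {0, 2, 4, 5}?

Trace (9 dequeues):
  [1] u=0 | in 0000 | out 1111 | prev 1011 | push {}
  [2] u=1 | in 1111 | out 1110 | prev 0000 | push {}
  [3] u=2 | in 0010 | out 0010 | prev 0000 | push {}
  [4] u=3 | in 1111 | out 1111 | prev 0000 | push {2}
  [5] u=4 | in 1111 | out 1110 | prev 0010 | push {}
  [6] u=5 | in 1110 | out 0010 | prev 0000 | push {0}
  [7] u=2 | in 1111 | out 1111 | prev 0010 | push {5}
  [8] u=0 | in 0010 | out 1111 | ==
  [9] u=5 | in 1111 | out 0010 | ==

Converged values:
  [0] 1111
  [1] 1110
  [2] 1111
  [3] 1111
  [4] 1110
  [5] 0010

1111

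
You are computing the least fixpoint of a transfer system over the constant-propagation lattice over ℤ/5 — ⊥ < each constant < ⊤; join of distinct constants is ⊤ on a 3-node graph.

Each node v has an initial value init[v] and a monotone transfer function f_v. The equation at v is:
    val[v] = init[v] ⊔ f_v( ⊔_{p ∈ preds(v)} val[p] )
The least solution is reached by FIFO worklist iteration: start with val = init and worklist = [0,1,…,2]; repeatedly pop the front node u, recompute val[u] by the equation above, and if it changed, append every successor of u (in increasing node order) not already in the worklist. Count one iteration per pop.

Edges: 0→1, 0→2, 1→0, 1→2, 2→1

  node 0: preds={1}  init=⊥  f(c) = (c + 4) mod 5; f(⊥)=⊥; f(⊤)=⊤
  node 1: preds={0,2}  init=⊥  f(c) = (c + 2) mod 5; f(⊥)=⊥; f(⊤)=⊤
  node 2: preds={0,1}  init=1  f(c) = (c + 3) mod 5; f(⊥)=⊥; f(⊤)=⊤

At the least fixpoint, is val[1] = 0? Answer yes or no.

no

Trace (9 dequeues):
  [1] u=0 | in ⊥ | out ⊥ | ==
  [2] u=1 | in 1 | out 3 | prev ⊥ | push {0}
  [3] u=2 | in 3 | out 1 | ==
  [4] u=0 | in 3 | out 2 | prev ⊥ | push {1,2}
  [5] u=1 | in ⊤ | out ⊤ | prev 3 | push {0}
  [6] u=2 | in ⊤ | out ⊤ | prev 1 | push {1}
  [7] u=0 | in ⊤ | out ⊤ | prev 2 | push {2}
  [8] u=1 | in ⊤ | out ⊤ | ==
  [9] u=2 | in ⊤ | out ⊤ | ==

Converged values:
  [0] ⊤
  [1] ⊤
  [2] ⊤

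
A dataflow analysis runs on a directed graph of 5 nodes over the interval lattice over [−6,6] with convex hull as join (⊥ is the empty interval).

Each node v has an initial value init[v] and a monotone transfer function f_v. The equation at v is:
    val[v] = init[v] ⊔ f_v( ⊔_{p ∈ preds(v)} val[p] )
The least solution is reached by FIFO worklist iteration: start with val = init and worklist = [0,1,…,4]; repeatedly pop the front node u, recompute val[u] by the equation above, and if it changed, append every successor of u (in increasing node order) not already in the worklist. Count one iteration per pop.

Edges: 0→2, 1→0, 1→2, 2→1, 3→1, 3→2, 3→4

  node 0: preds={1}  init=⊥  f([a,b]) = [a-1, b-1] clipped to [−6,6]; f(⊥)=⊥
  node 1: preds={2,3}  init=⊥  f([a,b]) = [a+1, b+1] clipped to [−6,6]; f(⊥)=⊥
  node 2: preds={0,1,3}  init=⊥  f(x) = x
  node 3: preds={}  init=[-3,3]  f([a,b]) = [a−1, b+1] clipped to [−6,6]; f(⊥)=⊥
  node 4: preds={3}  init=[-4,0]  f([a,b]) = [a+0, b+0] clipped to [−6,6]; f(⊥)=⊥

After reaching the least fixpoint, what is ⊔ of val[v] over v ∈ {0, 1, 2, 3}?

[-3,6]

Trace (14 dequeues):
  [1] u=0 | in ⊥ | out ⊥ | ==
  [2] u=1 | in [-3,3] | out [-2,4] | prev ⊥ | push {0}
  [3] u=2 | in [-3,4] | out [-3,4] | prev ⊥ | push {1}
  [4] u=3 | in ⊥ | out [-3,3] | ==
  [5] u=4 | in [-3,3] | out [-4,3] | prev [-4,0] | push {}
  [6] u=0 | in [-2,4] | out [-3,3] | prev ⊥ | push {2}
  [7] u=1 | in [-3,4] | out [-2,5] | prev [-2,4] | push {0}
  [8] u=2 | in [-3,5] | out [-3,5] | prev [-3,4] | push {1}
  [9] u=0 | in [-2,5] | out [-3,4] | prev [-3,3] | push {2}
  [10] u=1 | in [-3,5] | out [-2,6] | prev [-2,5] | push {0}
  [11] u=2 | in [-3,6] | out [-3,6] | prev [-3,5] | push {1}
  [12] u=0 | in [-2,6] | out [-3,5] | prev [-3,4] | push {2}
  [13] u=1 | in [-3,6] | out [-2,6] | ==
  [14] u=2 | in [-3,6] | out [-3,6] | ==

Converged values:
  [0] [-3,5]
  [1] [-2,6]
  [2] [-3,6]
  [3] [-3,3]
  [4] [-4,3]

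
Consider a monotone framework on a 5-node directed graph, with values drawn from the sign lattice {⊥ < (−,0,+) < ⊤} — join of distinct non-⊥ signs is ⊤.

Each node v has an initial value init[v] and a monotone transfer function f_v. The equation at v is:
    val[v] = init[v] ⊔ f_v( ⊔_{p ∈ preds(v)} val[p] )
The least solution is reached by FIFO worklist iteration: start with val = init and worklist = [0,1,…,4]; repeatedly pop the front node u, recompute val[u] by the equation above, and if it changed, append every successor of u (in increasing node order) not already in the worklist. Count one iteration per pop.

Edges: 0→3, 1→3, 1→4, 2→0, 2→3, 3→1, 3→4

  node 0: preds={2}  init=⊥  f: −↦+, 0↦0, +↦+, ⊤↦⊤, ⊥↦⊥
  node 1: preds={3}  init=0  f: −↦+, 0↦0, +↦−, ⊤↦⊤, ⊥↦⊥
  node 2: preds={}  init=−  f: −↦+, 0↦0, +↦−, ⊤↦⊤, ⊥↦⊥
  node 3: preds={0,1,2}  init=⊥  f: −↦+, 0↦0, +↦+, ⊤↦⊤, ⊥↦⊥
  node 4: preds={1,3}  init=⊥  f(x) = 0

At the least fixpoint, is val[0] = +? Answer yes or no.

yes

Iteration log — 8 steps:
  step 1. node 0  ⊔preds=−  new=+  old=⊥  +wl: 
  step 2. node 1  ⊔preds=⊥  new=0  stable
  step 3. node 2  ⊔preds=⊥  new=−  stable
  step 4. node 3  ⊔preds=⊤  new=⊤  old=⊥  +wl: 1
  step 5. node 4  ⊔preds=⊤  new=0  old=⊥  +wl: 
  step 6. node 1  ⊔preds=⊤  new=⊤  old=0  +wl: 3,4
  step 7. node 3  ⊔preds=⊤  new=⊤  stable
  step 8. node 4  ⊔preds=⊤  new=0  stable

Least fixpoint reached:
  node 0: +
  node 1: ⊤
  node 2: −
  node 3: ⊤
  node 4: 0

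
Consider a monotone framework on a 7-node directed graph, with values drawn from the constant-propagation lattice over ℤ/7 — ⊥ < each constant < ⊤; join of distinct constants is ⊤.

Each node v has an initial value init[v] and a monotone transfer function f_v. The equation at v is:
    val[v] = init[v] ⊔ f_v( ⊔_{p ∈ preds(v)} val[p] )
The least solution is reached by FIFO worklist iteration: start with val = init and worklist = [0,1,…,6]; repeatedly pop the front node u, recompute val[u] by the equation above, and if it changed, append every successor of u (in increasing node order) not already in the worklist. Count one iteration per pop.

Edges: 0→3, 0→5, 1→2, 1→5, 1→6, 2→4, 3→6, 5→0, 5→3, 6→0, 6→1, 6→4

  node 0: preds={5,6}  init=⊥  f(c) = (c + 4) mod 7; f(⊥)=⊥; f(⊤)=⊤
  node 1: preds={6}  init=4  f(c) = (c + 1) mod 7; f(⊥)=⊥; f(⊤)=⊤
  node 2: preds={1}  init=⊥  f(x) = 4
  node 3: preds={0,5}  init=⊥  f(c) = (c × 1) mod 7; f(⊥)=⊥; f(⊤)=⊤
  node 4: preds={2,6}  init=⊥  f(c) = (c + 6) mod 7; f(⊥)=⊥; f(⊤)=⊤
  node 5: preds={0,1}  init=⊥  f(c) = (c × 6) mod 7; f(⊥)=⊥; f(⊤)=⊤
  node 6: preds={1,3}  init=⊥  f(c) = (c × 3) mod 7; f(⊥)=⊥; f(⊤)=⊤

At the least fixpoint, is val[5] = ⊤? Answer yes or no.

Worklist (18 pops):
  #1 pop 0: in=⊥ → ⊥ (no change)
  #2 pop 1: in=⊥ → 4 (no change)
  #3 pop 2: in=4 → 4 (was ⊥); enqueue []
  #4 pop 3: in=⊥ → ⊥ (no change)
  #5 pop 4: in=4 → 3 (was ⊥); enqueue []
  #6 pop 5: in=4 → 3 (was ⊥); enqueue [0,3]
  #7 pop 6: in=4 → 5 (was ⊥); enqueue [1,4]
  #8 pop 0: in=⊤ → ⊤ (was ⊥); enqueue [5]
  #9 pop 3: in=⊤ → ⊤ (was ⊥); enqueue [6]
  #10 pop 1: in=5 → ⊤ (was 4); enqueue [2]
  #11 pop 4: in=⊤ → ⊤ (was 3); enqueue []
  #12 pop 5: in=⊤ → ⊤ (was 3); enqueue [0,3]
  #13 pop 6: in=⊤ → ⊤ (was 5); enqueue [1,4]
  #14 pop 2: in=⊤ → 4 (no change)
  #15 pop 0: in=⊤ → ⊤ (no change)
  #16 pop 3: in=⊤ → ⊤ (no change)
  #17 pop 1: in=⊤ → ⊤ (no change)
  #18 pop 4: in=⊤ → ⊤ (no change)

Fixpoint:
  val[0] = ⊤
  val[1] = ⊤
  val[2] = 4
  val[3] = ⊤
  val[4] = ⊤
  val[5] = ⊤
  val[6] = ⊤

yes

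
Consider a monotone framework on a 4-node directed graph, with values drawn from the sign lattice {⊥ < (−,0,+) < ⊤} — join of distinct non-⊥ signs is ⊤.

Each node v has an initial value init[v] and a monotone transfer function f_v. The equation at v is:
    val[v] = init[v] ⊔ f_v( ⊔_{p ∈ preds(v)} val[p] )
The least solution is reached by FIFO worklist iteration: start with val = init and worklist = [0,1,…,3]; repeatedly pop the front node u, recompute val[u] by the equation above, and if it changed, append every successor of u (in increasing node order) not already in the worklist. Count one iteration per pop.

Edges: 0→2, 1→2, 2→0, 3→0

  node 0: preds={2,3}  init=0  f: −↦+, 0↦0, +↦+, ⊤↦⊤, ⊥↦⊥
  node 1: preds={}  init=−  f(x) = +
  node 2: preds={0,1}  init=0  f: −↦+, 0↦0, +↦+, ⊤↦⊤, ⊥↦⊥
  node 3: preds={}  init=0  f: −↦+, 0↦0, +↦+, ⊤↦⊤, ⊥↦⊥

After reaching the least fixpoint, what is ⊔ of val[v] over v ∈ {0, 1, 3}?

Trace (6 dequeues):
  [1] u=0 | in 0 | out 0 | ==
  [2] u=1 | in ⊥ | out ⊤ | prev − | push {}
  [3] u=2 | in ⊤ | out ⊤ | prev 0 | push {0}
  [4] u=3 | in ⊥ | out 0 | ==
  [5] u=0 | in ⊤ | out ⊤ | prev 0 | push {2}
  [6] u=2 | in ⊤ | out ⊤ | ==

Converged values:
  [0] ⊤
  [1] ⊤
  [2] ⊤
  [3] 0

⊤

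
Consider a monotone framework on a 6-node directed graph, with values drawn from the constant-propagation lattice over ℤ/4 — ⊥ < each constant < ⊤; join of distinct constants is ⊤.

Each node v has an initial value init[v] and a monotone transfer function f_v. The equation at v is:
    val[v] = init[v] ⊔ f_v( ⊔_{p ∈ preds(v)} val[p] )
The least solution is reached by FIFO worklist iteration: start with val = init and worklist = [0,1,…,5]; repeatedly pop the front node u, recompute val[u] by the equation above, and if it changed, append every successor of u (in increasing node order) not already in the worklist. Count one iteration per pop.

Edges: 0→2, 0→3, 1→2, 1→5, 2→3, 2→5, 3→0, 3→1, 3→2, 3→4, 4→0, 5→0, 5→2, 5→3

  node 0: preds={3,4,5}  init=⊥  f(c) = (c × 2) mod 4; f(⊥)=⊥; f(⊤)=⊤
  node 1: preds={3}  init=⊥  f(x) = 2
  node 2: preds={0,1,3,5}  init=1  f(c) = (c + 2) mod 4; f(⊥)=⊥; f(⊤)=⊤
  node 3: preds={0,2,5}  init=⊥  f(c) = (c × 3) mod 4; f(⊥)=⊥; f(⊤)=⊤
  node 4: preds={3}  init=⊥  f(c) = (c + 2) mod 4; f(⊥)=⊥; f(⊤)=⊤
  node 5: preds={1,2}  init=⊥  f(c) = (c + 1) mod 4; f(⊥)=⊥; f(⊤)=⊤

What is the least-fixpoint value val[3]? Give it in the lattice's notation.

⊤

Trace (10 dequeues):
  [1] u=0 | in ⊥ | out ⊥ | ==
  [2] u=1 | in ⊥ | out 2 | prev ⊥ | push {}
  [3] u=2 | in 2 | out ⊤ | prev 1 | push {}
  [4] u=3 | in ⊤ | out ⊤ | prev ⊥ | push {0,1,2}
  [5] u=4 | in ⊤ | out ⊤ | prev ⊥ | push {}
  [6] u=5 | in ⊤ | out ⊤ | prev ⊥ | push {3}
  [7] u=0 | in ⊤ | out ⊤ | prev ⊥ | push {}
  [8] u=1 | in ⊤ | out 2 | ==
  [9] u=2 | in ⊤ | out ⊤ | ==
  [10] u=3 | in ⊤ | out ⊤ | ==

Converged values:
  [0] ⊤
  [1] 2
  [2] ⊤
  [3] ⊤
  [4] ⊤
  [5] ⊤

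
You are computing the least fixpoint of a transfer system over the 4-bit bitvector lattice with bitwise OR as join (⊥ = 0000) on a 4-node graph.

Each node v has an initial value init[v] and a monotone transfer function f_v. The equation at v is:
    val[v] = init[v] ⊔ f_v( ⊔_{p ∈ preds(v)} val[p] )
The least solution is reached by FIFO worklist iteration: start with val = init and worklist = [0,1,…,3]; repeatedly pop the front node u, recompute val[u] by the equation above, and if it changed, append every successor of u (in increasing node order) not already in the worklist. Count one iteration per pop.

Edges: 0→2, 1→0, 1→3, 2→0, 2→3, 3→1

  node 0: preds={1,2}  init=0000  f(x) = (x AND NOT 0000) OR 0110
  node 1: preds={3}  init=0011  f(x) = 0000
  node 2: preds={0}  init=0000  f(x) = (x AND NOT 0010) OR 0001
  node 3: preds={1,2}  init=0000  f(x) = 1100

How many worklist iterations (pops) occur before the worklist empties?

6

Iteration log — 6 steps:
  step 1. node 0  ⊔preds=0011  new=0111  old=0000  +wl: 
  step 2. node 1  ⊔preds=0000  new=0011  stable
  step 3. node 2  ⊔preds=0111  new=0101  old=0000  +wl: 0
  step 4. node 3  ⊔preds=0111  new=1100  old=0000  +wl: 1
  step 5. node 0  ⊔preds=0111  new=0111  stable
  step 6. node 1  ⊔preds=1100  new=0011  stable

Least fixpoint reached:
  node 0: 0111
  node 1: 0011
  node 2: 0101
  node 3: 1100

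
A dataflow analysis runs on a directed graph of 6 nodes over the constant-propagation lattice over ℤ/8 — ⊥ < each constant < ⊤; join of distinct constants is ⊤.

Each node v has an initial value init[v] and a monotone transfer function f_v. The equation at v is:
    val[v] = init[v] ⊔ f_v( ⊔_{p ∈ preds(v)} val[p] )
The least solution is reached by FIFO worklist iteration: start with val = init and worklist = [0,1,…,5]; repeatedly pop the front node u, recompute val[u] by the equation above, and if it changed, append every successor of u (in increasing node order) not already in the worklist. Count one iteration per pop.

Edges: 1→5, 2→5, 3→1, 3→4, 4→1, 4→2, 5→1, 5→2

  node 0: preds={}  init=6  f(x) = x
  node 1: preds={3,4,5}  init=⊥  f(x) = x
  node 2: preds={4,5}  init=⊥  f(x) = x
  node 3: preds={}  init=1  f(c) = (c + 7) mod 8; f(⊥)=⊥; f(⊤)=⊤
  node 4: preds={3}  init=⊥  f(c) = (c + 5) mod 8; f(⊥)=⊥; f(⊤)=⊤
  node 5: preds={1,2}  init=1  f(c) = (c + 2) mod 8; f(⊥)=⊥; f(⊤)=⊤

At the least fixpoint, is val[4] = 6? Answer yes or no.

Trace (9 dequeues):
  [1] u=0 | in ⊥ | out 6 | ==
  [2] u=1 | in 1 | out 1 | prev ⊥ | push {}
  [3] u=2 | in 1 | out 1 | prev ⊥ | push {}
  [4] u=3 | in ⊥ | out 1 | ==
  [5] u=4 | in 1 | out 6 | prev ⊥ | push {1,2}
  [6] u=5 | in 1 | out ⊤ | prev 1 | push {}
  [7] u=1 | in ⊤ | out ⊤ | prev 1 | push {5}
  [8] u=2 | in ⊤ | out ⊤ | prev 1 | push {}
  [9] u=5 | in ⊤ | out ⊤ | ==

Converged values:
  [0] 6
  [1] ⊤
  [2] ⊤
  [3] 1
  [4] 6
  [5] ⊤

yes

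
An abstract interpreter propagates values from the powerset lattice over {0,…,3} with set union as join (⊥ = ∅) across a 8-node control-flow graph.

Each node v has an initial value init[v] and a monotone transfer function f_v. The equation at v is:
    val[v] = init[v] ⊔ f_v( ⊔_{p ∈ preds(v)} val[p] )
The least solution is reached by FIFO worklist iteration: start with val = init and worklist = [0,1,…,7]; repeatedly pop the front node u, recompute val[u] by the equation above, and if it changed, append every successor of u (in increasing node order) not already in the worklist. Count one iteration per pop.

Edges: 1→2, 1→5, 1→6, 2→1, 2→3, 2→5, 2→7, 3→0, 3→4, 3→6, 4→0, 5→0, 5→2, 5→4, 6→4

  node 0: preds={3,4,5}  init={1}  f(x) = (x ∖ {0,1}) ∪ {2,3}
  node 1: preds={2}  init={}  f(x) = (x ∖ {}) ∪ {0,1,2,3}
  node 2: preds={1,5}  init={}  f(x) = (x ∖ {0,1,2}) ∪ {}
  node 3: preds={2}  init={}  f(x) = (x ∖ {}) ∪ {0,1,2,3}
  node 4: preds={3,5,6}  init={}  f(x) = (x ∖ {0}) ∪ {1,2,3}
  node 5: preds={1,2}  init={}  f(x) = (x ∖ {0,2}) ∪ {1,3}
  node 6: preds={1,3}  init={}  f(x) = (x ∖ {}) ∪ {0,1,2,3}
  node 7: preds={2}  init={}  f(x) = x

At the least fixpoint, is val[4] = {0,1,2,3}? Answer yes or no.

Trace (12 dequeues):
  [1] u=0 | in {} | out {1,2,3} | prev {1} | push {}
  [2] u=1 | in {} | out {0,1,2,3} | prev {} | push {}
  [3] u=2 | in {0,1,2,3} | out {3} | prev {} | push {1}
  [4] u=3 | in {3} | out {0,1,2,3} | prev {} | push {0}
  [5] u=4 | in {0,1,2,3} | out {1,2,3} | prev {} | push {}
  [6] u=5 | in {0,1,2,3} | out {1,3} | prev {} | push {2,4}
  [7] u=6 | in {0,1,2,3} | out {0,1,2,3} | prev {} | push {}
  [8] u=7 | in {3} | out {3} | prev {} | push {}
  [9] u=1 | in {3} | out {0,1,2,3} | ==
  [10] u=0 | in {0,1,2,3} | out {1,2,3} | ==
  [11] u=2 | in {0,1,2,3} | out {3} | ==
  [12] u=4 | in {0,1,2,3} | out {1,2,3} | ==

Converged values:
  [0] {1,2,3}
  [1] {0,1,2,3}
  [2] {3}
  [3] {0,1,2,3}
  [4] {1,2,3}
  [5] {1,3}
  [6] {0,1,2,3}
  [7] {3}

no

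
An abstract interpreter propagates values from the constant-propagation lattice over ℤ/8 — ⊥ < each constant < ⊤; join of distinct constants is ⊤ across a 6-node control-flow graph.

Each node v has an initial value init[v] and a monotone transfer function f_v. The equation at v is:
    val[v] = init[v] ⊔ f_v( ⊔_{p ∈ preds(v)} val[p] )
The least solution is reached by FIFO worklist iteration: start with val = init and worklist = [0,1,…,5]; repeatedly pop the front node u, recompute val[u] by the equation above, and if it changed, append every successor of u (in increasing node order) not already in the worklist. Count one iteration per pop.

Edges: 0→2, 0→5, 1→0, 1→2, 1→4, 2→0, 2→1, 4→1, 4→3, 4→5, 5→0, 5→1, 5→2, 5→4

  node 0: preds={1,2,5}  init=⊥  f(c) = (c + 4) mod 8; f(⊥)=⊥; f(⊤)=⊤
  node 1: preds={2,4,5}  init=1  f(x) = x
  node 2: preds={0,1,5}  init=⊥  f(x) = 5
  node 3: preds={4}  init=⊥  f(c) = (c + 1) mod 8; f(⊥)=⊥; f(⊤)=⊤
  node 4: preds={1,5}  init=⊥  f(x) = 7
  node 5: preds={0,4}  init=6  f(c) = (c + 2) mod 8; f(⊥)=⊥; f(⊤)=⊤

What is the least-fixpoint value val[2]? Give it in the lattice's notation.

5

Trace (11 dequeues):
  [1] u=0 | in ⊤ | out ⊤ | prev ⊥ | push {}
  [2] u=1 | in 6 | out ⊤ | prev 1 | push {0}
  [3] u=2 | in ⊤ | out 5 | prev ⊥ | push {1}
  [4] u=3 | in ⊥ | out ⊥ | ==
  [5] u=4 | in ⊤ | out 7 | prev ⊥ | push {3}
  [6] u=5 | in ⊤ | out ⊤ | prev 6 | push {2,4}
  [7] u=0 | in ⊤ | out ⊤ | ==
  [8] u=1 | in ⊤ | out ⊤ | ==
  [9] u=3 | in 7 | out 0 | prev ⊥ | push {}
  [10] u=2 | in ⊤ | out 5 | ==
  [11] u=4 | in ⊤ | out 7 | ==

Converged values:
  [0] ⊤
  [1] ⊤
  [2] 5
  [3] 0
  [4] 7
  [5] ⊤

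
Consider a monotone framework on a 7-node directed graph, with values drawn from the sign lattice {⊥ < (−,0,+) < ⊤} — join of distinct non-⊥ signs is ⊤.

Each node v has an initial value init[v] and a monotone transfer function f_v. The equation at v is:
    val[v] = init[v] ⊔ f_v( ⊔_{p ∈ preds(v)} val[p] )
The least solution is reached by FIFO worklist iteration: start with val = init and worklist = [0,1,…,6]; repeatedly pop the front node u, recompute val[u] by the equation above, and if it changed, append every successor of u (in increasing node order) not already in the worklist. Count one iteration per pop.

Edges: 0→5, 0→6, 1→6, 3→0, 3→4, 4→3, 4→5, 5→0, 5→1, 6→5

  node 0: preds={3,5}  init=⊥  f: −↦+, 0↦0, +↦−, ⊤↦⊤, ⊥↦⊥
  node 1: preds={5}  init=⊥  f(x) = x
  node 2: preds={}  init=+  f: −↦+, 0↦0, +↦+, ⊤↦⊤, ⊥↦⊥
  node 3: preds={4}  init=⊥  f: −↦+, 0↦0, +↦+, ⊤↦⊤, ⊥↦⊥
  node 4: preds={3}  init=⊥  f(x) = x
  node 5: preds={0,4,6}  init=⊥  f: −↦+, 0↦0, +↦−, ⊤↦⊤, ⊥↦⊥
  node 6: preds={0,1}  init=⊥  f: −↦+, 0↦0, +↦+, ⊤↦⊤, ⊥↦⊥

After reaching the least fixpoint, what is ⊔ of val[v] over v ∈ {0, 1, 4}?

⊥

Iteration log — 7 steps:
  step 1. node 0  ⊔preds=⊥  new=⊥  stable
  step 2. node 1  ⊔preds=⊥  new=⊥  stable
  step 3. node 2  ⊔preds=⊥  new=+  stable
  step 4. node 3  ⊔preds=⊥  new=⊥  stable
  step 5. node 4  ⊔preds=⊥  new=⊥  stable
  step 6. node 5  ⊔preds=⊥  new=⊥  stable
  step 7. node 6  ⊔preds=⊥  new=⊥  stable

Least fixpoint reached:
  node 0: ⊥
  node 1: ⊥
  node 2: +
  node 3: ⊥
  node 4: ⊥
  node 5: ⊥
  node 6: ⊥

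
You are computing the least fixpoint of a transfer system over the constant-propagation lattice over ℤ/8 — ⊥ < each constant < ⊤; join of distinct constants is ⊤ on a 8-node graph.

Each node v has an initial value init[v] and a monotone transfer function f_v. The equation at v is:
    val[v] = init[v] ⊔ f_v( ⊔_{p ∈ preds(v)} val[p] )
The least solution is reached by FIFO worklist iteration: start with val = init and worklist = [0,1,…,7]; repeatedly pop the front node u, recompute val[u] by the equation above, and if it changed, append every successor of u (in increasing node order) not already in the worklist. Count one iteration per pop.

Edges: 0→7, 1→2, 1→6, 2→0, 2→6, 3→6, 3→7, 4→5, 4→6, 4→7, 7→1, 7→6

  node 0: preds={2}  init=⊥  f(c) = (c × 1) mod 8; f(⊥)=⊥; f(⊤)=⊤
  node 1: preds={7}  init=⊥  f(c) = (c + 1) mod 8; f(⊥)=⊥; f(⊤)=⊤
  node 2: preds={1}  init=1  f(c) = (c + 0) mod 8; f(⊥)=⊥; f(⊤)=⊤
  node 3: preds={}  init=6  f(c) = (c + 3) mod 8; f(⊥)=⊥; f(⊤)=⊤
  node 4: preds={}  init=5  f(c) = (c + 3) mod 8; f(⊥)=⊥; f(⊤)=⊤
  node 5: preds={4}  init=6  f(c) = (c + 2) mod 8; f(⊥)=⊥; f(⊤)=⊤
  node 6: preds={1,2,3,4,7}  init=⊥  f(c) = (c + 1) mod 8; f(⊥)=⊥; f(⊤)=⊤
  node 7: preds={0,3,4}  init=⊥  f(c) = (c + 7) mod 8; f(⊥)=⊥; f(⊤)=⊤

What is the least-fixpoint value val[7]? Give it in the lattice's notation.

Trace (14 dequeues):
  [1] u=0 | in 1 | out 1 | prev ⊥ | push {}
  [2] u=1 | in ⊥ | out ⊥ | ==
  [3] u=2 | in ⊥ | out 1 | ==
  [4] u=3 | in ⊥ | out 6 | ==
  [5] u=4 | in ⊥ | out 5 | ==
  [6] u=5 | in 5 | out ⊤ | prev 6 | push {}
  [7] u=6 | in ⊤ | out ⊤ | prev ⊥ | push {}
  [8] u=7 | in ⊤ | out ⊤ | prev ⊥ | push {1,6}
  [9] u=1 | in ⊤ | out ⊤ | prev ⊥ | push {2}
  [10] u=6 | in ⊤ | out ⊤ | ==
  [11] u=2 | in ⊤ | out ⊤ | prev 1 | push {0,6}
  [12] u=0 | in ⊤ | out ⊤ | prev 1 | push {7}
  [13] u=6 | in ⊤ | out ⊤ | ==
  [14] u=7 | in ⊤ | out ⊤ | ==

Converged values:
  [0] ⊤
  [1] ⊤
  [2] ⊤
  [3] 6
  [4] 5
  [5] ⊤
  [6] ⊤
  [7] ⊤

⊤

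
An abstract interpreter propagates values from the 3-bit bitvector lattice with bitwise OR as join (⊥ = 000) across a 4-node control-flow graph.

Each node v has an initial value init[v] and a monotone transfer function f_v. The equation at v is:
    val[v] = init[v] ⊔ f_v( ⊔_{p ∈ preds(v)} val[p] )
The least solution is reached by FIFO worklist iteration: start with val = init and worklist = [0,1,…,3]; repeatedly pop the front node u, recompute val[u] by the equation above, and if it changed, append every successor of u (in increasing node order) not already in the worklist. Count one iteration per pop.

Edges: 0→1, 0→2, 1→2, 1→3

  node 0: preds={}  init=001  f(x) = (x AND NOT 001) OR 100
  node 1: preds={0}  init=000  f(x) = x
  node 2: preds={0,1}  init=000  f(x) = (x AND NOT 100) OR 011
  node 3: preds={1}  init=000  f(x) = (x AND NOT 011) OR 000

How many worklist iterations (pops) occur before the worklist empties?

Worklist (4 pops):
  #1 pop 0: in=000 → 101 (was 001); enqueue []
  #2 pop 1: in=101 → 101 (was 000); enqueue []
  #3 pop 2: in=101 → 011 (was 000); enqueue []
  #4 pop 3: in=101 → 100 (was 000); enqueue []

Fixpoint:
  val[0] = 101
  val[1] = 101
  val[2] = 011
  val[3] = 100

4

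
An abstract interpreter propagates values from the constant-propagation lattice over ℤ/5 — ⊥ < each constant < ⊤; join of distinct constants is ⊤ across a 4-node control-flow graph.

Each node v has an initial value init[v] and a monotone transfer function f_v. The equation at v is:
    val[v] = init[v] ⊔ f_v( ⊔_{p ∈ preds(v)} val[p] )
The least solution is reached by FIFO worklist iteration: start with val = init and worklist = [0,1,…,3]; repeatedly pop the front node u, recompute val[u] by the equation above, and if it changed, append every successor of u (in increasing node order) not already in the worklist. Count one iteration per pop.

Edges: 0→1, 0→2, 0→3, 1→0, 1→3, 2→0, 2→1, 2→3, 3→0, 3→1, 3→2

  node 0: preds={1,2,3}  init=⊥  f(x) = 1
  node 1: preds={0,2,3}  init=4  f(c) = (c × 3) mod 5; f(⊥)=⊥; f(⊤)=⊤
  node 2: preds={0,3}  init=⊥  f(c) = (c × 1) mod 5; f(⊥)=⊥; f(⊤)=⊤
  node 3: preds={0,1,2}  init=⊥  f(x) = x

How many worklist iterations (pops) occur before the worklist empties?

10

Iteration log — 10 steps:
  step 1. node 0  ⊔preds=4  new=1  old=⊥  +wl: 
  step 2. node 1  ⊔preds=1  new=⊤  old=4  +wl: 0
  step 3. node 2  ⊔preds=1  new=1  old=⊥  +wl: 1
  step 4. node 3  ⊔preds=⊤  new=⊤  old=⊥  +wl: 2
  step 5. node 0  ⊔preds=⊤  new=1  stable
  step 6. node 1  ⊔preds=⊤  new=⊤  stable
  step 7. node 2  ⊔preds=⊤  new=⊤  old=1  +wl: 0,1,3
  step 8. node 0  ⊔preds=⊤  new=1  stable
  step 9. node 1  ⊔preds=⊤  new=⊤  stable
  step 10. node 3  ⊔preds=⊤  new=⊤  stable

Least fixpoint reached:
  node 0: 1
  node 1: ⊤
  node 2: ⊤
  node 3: ⊤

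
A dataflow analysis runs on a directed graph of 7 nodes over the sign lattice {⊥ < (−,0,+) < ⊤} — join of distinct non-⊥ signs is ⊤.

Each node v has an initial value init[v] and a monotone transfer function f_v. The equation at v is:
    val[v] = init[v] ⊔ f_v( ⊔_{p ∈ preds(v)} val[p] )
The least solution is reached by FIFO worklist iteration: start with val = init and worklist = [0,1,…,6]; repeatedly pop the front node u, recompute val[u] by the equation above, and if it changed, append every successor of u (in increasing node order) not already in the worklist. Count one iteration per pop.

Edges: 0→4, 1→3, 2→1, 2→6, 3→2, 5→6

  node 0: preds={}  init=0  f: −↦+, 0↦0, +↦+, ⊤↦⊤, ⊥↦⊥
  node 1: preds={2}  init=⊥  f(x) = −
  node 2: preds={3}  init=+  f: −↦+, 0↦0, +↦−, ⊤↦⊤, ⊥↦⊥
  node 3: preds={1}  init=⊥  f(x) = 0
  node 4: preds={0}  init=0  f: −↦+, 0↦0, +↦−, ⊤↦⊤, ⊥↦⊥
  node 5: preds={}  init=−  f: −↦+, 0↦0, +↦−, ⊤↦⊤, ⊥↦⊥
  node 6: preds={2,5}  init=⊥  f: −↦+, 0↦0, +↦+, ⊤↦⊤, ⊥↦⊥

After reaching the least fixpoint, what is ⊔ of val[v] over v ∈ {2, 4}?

Trace (10 dequeues):
  [1] u=0 | in ⊥ | out 0 | ==
  [2] u=1 | in + | out − | prev ⊥ | push {}
  [3] u=2 | in ⊥ | out + | ==
  [4] u=3 | in − | out 0 | prev ⊥ | push {2}
  [5] u=4 | in 0 | out 0 | ==
  [6] u=5 | in ⊥ | out − | ==
  [7] u=6 | in ⊤ | out ⊤ | prev ⊥ | push {}
  [8] u=2 | in 0 | out ⊤ | prev + | push {1,6}
  [9] u=1 | in ⊤ | out − | ==
  [10] u=6 | in ⊤ | out ⊤ | ==

Converged values:
  [0] 0
  [1] −
  [2] ⊤
  [3] 0
  [4] 0
  [5] −
  [6] ⊤

⊤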